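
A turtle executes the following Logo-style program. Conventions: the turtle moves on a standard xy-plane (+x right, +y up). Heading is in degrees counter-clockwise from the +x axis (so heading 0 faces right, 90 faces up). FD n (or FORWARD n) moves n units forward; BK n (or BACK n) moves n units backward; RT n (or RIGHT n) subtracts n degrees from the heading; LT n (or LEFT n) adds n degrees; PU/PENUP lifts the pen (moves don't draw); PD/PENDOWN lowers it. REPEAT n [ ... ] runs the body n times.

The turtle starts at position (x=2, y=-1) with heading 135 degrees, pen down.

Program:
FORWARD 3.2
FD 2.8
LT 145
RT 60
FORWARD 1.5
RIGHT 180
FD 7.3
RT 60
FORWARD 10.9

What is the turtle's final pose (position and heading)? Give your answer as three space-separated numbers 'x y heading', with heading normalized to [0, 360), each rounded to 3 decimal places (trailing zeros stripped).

Answer: 12.443 3.243 340

Derivation:
Executing turtle program step by step:
Start: pos=(2,-1), heading=135, pen down
FD 3.2: (2,-1) -> (-0.263,1.263) [heading=135, draw]
FD 2.8: (-0.263,1.263) -> (-2.243,3.243) [heading=135, draw]
LT 145: heading 135 -> 280
RT 60: heading 280 -> 220
FD 1.5: (-2.243,3.243) -> (-3.392,2.278) [heading=220, draw]
RT 180: heading 220 -> 40
FD 7.3: (-3.392,2.278) -> (2.2,6.971) [heading=40, draw]
RT 60: heading 40 -> 340
FD 10.9: (2.2,6.971) -> (12.443,3.243) [heading=340, draw]
Final: pos=(12.443,3.243), heading=340, 5 segment(s) drawn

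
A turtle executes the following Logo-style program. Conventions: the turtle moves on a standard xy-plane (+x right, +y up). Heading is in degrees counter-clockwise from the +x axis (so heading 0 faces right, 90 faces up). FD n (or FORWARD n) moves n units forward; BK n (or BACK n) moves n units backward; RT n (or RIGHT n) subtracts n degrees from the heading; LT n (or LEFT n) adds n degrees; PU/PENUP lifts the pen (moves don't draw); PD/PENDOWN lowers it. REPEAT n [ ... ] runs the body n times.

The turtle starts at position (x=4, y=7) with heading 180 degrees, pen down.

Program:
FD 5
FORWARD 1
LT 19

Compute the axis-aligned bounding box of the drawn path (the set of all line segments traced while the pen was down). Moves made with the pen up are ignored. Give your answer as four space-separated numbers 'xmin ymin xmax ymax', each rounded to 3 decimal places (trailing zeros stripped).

Executing turtle program step by step:
Start: pos=(4,7), heading=180, pen down
FD 5: (4,7) -> (-1,7) [heading=180, draw]
FD 1: (-1,7) -> (-2,7) [heading=180, draw]
LT 19: heading 180 -> 199
Final: pos=(-2,7), heading=199, 2 segment(s) drawn

Segment endpoints: x in {-2, -1, 4}, y in {7, 7}
xmin=-2, ymin=7, xmax=4, ymax=7

Answer: -2 7 4 7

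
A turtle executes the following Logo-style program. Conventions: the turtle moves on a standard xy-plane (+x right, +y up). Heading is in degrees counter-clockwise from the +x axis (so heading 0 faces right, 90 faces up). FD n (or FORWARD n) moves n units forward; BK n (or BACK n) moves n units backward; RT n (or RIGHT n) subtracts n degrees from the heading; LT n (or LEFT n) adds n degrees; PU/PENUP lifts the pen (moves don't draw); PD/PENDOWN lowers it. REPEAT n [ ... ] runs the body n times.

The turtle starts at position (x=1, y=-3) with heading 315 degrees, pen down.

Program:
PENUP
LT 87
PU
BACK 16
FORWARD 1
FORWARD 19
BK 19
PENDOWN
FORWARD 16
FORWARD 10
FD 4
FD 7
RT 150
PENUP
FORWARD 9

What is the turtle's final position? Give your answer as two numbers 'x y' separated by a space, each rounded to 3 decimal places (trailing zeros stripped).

Executing turtle program step by step:
Start: pos=(1,-3), heading=315, pen down
PU: pen up
LT 87: heading 315 -> 42
PU: pen up
BK 16: (1,-3) -> (-10.89,-13.706) [heading=42, move]
FD 1: (-10.89,-13.706) -> (-10.147,-13.037) [heading=42, move]
FD 19: (-10.147,-13.037) -> (3.973,-0.323) [heading=42, move]
BK 19: (3.973,-0.323) -> (-10.147,-13.037) [heading=42, move]
PD: pen down
FD 16: (-10.147,-13.037) -> (1.743,-2.331) [heading=42, draw]
FD 10: (1.743,-2.331) -> (9.175,4.36) [heading=42, draw]
FD 4: (9.175,4.36) -> (12.147,7.037) [heading=42, draw]
FD 7: (12.147,7.037) -> (17.349,11.721) [heading=42, draw]
RT 150: heading 42 -> 252
PU: pen up
FD 9: (17.349,11.721) -> (14.568,3.161) [heading=252, move]
Final: pos=(14.568,3.161), heading=252, 4 segment(s) drawn

Answer: 14.568 3.161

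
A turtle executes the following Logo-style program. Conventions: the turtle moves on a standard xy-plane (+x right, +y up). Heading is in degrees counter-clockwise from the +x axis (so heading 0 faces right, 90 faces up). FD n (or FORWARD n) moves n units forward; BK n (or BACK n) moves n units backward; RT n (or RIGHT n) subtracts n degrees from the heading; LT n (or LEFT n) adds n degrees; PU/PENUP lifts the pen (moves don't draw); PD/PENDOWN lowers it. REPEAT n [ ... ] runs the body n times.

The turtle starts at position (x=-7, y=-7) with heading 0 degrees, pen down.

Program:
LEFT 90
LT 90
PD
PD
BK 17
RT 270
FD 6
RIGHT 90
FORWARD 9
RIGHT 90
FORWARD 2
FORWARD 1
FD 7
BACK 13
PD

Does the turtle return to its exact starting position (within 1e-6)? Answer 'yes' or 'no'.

Executing turtle program step by step:
Start: pos=(-7,-7), heading=0, pen down
LT 90: heading 0 -> 90
LT 90: heading 90 -> 180
PD: pen down
PD: pen down
BK 17: (-7,-7) -> (10,-7) [heading=180, draw]
RT 270: heading 180 -> 270
FD 6: (10,-7) -> (10,-13) [heading=270, draw]
RT 90: heading 270 -> 180
FD 9: (10,-13) -> (1,-13) [heading=180, draw]
RT 90: heading 180 -> 90
FD 2: (1,-13) -> (1,-11) [heading=90, draw]
FD 1: (1,-11) -> (1,-10) [heading=90, draw]
FD 7: (1,-10) -> (1,-3) [heading=90, draw]
BK 13: (1,-3) -> (1,-16) [heading=90, draw]
PD: pen down
Final: pos=(1,-16), heading=90, 7 segment(s) drawn

Start position: (-7, -7)
Final position: (1, -16)
Distance = 12.042; >= 1e-6 -> NOT closed

Answer: no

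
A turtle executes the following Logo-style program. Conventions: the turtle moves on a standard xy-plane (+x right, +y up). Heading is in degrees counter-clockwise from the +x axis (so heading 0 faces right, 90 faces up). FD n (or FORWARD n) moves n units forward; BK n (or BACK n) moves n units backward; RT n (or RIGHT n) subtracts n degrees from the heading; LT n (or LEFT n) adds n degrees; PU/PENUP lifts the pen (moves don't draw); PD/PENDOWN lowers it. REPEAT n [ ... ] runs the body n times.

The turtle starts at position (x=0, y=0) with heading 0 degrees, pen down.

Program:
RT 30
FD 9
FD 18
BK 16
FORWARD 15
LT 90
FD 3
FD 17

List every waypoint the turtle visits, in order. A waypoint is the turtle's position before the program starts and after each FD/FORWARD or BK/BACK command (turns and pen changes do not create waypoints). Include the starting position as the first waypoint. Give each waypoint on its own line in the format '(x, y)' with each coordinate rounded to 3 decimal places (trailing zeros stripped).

Answer: (0, 0)
(7.794, -4.5)
(23.383, -13.5)
(9.526, -5.5)
(22.517, -13)
(24.017, -10.402)
(32.517, 4.321)

Derivation:
Executing turtle program step by step:
Start: pos=(0,0), heading=0, pen down
RT 30: heading 0 -> 330
FD 9: (0,0) -> (7.794,-4.5) [heading=330, draw]
FD 18: (7.794,-4.5) -> (23.383,-13.5) [heading=330, draw]
BK 16: (23.383,-13.5) -> (9.526,-5.5) [heading=330, draw]
FD 15: (9.526,-5.5) -> (22.517,-13) [heading=330, draw]
LT 90: heading 330 -> 60
FD 3: (22.517,-13) -> (24.017,-10.402) [heading=60, draw]
FD 17: (24.017,-10.402) -> (32.517,4.321) [heading=60, draw]
Final: pos=(32.517,4.321), heading=60, 6 segment(s) drawn
Waypoints (7 total):
(0, 0)
(7.794, -4.5)
(23.383, -13.5)
(9.526, -5.5)
(22.517, -13)
(24.017, -10.402)
(32.517, 4.321)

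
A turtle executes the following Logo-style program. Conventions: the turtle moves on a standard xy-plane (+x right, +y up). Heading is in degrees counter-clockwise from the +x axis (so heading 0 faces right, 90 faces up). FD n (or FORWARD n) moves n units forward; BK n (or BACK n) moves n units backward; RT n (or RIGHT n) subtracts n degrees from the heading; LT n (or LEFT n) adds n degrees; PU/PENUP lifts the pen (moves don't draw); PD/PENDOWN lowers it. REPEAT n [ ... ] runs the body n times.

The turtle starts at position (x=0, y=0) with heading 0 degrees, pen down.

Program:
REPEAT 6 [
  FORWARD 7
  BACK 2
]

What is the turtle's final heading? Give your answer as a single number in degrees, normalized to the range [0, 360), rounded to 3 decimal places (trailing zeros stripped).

Executing turtle program step by step:
Start: pos=(0,0), heading=0, pen down
REPEAT 6 [
  -- iteration 1/6 --
  FD 7: (0,0) -> (7,0) [heading=0, draw]
  BK 2: (7,0) -> (5,0) [heading=0, draw]
  -- iteration 2/6 --
  FD 7: (5,0) -> (12,0) [heading=0, draw]
  BK 2: (12,0) -> (10,0) [heading=0, draw]
  -- iteration 3/6 --
  FD 7: (10,0) -> (17,0) [heading=0, draw]
  BK 2: (17,0) -> (15,0) [heading=0, draw]
  -- iteration 4/6 --
  FD 7: (15,0) -> (22,0) [heading=0, draw]
  BK 2: (22,0) -> (20,0) [heading=0, draw]
  -- iteration 5/6 --
  FD 7: (20,0) -> (27,0) [heading=0, draw]
  BK 2: (27,0) -> (25,0) [heading=0, draw]
  -- iteration 6/6 --
  FD 7: (25,0) -> (32,0) [heading=0, draw]
  BK 2: (32,0) -> (30,0) [heading=0, draw]
]
Final: pos=(30,0), heading=0, 12 segment(s) drawn

Answer: 0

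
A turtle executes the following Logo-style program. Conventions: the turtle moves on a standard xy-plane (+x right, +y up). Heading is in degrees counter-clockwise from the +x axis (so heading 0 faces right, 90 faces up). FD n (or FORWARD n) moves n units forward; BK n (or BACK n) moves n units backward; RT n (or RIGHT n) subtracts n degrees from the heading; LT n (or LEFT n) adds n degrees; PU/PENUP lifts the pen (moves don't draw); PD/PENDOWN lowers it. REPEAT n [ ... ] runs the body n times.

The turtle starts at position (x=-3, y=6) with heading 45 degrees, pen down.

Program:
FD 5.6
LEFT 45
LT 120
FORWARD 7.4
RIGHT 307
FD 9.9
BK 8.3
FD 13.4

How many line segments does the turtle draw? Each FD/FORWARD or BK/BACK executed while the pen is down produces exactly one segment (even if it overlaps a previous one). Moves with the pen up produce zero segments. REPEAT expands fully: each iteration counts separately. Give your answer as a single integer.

Answer: 5

Derivation:
Executing turtle program step by step:
Start: pos=(-3,6), heading=45, pen down
FD 5.6: (-3,6) -> (0.96,9.96) [heading=45, draw]
LT 45: heading 45 -> 90
LT 120: heading 90 -> 210
FD 7.4: (0.96,9.96) -> (-5.449,6.26) [heading=210, draw]
RT 307: heading 210 -> 263
FD 9.9: (-5.449,6.26) -> (-6.655,-3.566) [heading=263, draw]
BK 8.3: (-6.655,-3.566) -> (-5.644,4.672) [heading=263, draw]
FD 13.4: (-5.644,4.672) -> (-7.277,-8.628) [heading=263, draw]
Final: pos=(-7.277,-8.628), heading=263, 5 segment(s) drawn
Segments drawn: 5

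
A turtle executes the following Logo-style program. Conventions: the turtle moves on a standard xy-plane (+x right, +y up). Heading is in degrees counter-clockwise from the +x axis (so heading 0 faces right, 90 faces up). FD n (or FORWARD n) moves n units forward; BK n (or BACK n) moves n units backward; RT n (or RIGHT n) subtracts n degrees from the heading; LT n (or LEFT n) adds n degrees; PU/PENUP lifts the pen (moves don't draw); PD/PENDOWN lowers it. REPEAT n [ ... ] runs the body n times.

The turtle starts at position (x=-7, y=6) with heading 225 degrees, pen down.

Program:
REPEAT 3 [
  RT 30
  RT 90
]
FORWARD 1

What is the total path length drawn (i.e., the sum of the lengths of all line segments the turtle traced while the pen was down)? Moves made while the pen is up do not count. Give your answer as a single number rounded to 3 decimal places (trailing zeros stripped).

Answer: 1

Derivation:
Executing turtle program step by step:
Start: pos=(-7,6), heading=225, pen down
REPEAT 3 [
  -- iteration 1/3 --
  RT 30: heading 225 -> 195
  RT 90: heading 195 -> 105
  -- iteration 2/3 --
  RT 30: heading 105 -> 75
  RT 90: heading 75 -> 345
  -- iteration 3/3 --
  RT 30: heading 345 -> 315
  RT 90: heading 315 -> 225
]
FD 1: (-7,6) -> (-7.707,5.293) [heading=225, draw]
Final: pos=(-7.707,5.293), heading=225, 1 segment(s) drawn

Segment lengths:
  seg 1: (-7,6) -> (-7.707,5.293), length = 1
Total = 1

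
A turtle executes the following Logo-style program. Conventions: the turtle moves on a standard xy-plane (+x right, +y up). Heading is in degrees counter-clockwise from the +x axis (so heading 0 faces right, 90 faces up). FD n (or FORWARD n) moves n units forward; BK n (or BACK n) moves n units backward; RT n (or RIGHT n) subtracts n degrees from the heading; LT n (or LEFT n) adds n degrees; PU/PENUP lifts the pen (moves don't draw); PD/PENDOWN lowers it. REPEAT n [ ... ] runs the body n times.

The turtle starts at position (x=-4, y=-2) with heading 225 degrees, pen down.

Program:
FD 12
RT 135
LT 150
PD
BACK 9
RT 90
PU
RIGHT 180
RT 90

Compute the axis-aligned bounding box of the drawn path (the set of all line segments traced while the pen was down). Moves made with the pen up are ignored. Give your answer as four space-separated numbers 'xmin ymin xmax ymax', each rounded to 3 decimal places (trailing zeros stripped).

Executing turtle program step by step:
Start: pos=(-4,-2), heading=225, pen down
FD 12: (-4,-2) -> (-12.485,-10.485) [heading=225, draw]
RT 135: heading 225 -> 90
LT 150: heading 90 -> 240
PD: pen down
BK 9: (-12.485,-10.485) -> (-7.985,-2.691) [heading=240, draw]
RT 90: heading 240 -> 150
PU: pen up
RT 180: heading 150 -> 330
RT 90: heading 330 -> 240
Final: pos=(-7.985,-2.691), heading=240, 2 segment(s) drawn

Segment endpoints: x in {-12.485, -7.985, -4}, y in {-10.485, -2.691, -2}
xmin=-12.485, ymin=-10.485, xmax=-4, ymax=-2

Answer: -12.485 -10.485 -4 -2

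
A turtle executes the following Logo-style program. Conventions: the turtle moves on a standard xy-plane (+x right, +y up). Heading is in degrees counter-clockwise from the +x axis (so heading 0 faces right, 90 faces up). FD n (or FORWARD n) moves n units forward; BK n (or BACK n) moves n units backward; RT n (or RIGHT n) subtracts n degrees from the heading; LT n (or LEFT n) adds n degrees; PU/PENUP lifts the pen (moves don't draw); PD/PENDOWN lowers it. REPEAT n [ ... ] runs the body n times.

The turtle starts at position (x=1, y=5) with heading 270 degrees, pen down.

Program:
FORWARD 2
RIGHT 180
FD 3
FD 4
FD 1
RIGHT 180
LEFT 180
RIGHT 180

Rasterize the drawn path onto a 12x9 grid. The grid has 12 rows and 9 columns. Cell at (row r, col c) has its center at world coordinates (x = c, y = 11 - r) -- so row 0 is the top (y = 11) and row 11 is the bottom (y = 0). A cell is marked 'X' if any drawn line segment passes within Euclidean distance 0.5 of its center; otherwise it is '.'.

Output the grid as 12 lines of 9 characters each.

Segment 0: (1,5) -> (1,3)
Segment 1: (1,3) -> (1,6)
Segment 2: (1,6) -> (1,10)
Segment 3: (1,10) -> (1,11)

Answer: .X.......
.X.......
.X.......
.X.......
.X.......
.X.......
.X.......
.X.......
.X.......
.........
.........
.........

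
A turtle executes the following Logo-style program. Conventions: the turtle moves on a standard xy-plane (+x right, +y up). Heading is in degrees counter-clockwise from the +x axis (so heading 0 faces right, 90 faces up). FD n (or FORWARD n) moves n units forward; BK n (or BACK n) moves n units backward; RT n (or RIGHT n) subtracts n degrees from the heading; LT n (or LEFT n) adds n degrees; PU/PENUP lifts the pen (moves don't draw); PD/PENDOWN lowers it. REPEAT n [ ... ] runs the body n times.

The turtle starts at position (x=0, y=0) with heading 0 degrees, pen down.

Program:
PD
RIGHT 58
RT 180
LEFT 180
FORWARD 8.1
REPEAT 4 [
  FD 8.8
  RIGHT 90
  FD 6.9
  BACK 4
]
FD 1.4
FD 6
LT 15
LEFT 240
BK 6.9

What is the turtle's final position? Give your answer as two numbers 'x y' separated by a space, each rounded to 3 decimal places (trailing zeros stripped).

Executing turtle program step by step:
Start: pos=(0,0), heading=0, pen down
PD: pen down
RT 58: heading 0 -> 302
RT 180: heading 302 -> 122
LT 180: heading 122 -> 302
FD 8.1: (0,0) -> (4.292,-6.869) [heading=302, draw]
REPEAT 4 [
  -- iteration 1/4 --
  FD 8.8: (4.292,-6.869) -> (8.956,-14.332) [heading=302, draw]
  RT 90: heading 302 -> 212
  FD 6.9: (8.956,-14.332) -> (3.104,-17.988) [heading=212, draw]
  BK 4: (3.104,-17.988) -> (6.496,-15.869) [heading=212, draw]
  -- iteration 2/4 --
  FD 8.8: (6.496,-15.869) -> (-0.967,-20.532) [heading=212, draw]
  RT 90: heading 212 -> 122
  FD 6.9: (-0.967,-20.532) -> (-4.623,-14.681) [heading=122, draw]
  BK 4: (-4.623,-14.681) -> (-2.503,-18.073) [heading=122, draw]
  -- iteration 3/4 --
  FD 8.8: (-2.503,-18.073) -> (-7.167,-10.61) [heading=122, draw]
  RT 90: heading 122 -> 32
  FD 6.9: (-7.167,-10.61) -> (-1.315,-6.953) [heading=32, draw]
  BK 4: (-1.315,-6.953) -> (-4.707,-9.073) [heading=32, draw]
  -- iteration 4/4 --
  FD 8.8: (-4.707,-9.073) -> (2.756,-4.41) [heading=32, draw]
  RT 90: heading 32 -> 302
  FD 6.9: (2.756,-4.41) -> (6.412,-10.261) [heading=302, draw]
  BK 4: (6.412,-10.261) -> (4.292,-6.869) [heading=302, draw]
]
FD 1.4: (4.292,-6.869) -> (5.034,-8.056) [heading=302, draw]
FD 6: (5.034,-8.056) -> (8.214,-13.145) [heading=302, draw]
LT 15: heading 302 -> 317
LT 240: heading 317 -> 197
BK 6.9: (8.214,-13.145) -> (14.812,-11.127) [heading=197, draw]
Final: pos=(14.812,-11.127), heading=197, 16 segment(s) drawn

Answer: 14.812 -11.127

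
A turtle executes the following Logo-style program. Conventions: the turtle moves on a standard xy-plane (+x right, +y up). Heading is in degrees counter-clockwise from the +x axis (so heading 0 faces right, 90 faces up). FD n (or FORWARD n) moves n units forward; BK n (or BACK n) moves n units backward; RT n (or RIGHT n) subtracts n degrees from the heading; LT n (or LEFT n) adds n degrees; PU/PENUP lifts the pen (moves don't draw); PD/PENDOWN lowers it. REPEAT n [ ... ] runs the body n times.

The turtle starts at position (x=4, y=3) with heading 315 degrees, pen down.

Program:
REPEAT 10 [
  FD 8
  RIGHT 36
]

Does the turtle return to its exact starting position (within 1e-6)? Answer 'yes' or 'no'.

Answer: yes

Derivation:
Executing turtle program step by step:
Start: pos=(4,3), heading=315, pen down
REPEAT 10 [
  -- iteration 1/10 --
  FD 8: (4,3) -> (9.657,-2.657) [heading=315, draw]
  RT 36: heading 315 -> 279
  -- iteration 2/10 --
  FD 8: (9.657,-2.657) -> (10.908,-10.558) [heading=279, draw]
  RT 36: heading 279 -> 243
  -- iteration 3/10 --
  FD 8: (10.908,-10.558) -> (7.276,-17.686) [heading=243, draw]
  RT 36: heading 243 -> 207
  -- iteration 4/10 --
  FD 8: (7.276,-17.686) -> (0.148,-21.318) [heading=207, draw]
  RT 36: heading 207 -> 171
  -- iteration 5/10 --
  FD 8: (0.148,-21.318) -> (-7.753,-20.067) [heading=171, draw]
  RT 36: heading 171 -> 135
  -- iteration 6/10 --
  FD 8: (-7.753,-20.067) -> (-13.41,-14.41) [heading=135, draw]
  RT 36: heading 135 -> 99
  -- iteration 7/10 --
  FD 8: (-13.41,-14.41) -> (-14.661,-6.509) [heading=99, draw]
  RT 36: heading 99 -> 63
  -- iteration 8/10 --
  FD 8: (-14.661,-6.509) -> (-11.03,0.62) [heading=63, draw]
  RT 36: heading 63 -> 27
  -- iteration 9/10 --
  FD 8: (-11.03,0.62) -> (-3.902,4.251) [heading=27, draw]
  RT 36: heading 27 -> 351
  -- iteration 10/10 --
  FD 8: (-3.902,4.251) -> (4,3) [heading=351, draw]
  RT 36: heading 351 -> 315
]
Final: pos=(4,3), heading=315, 10 segment(s) drawn

Start position: (4, 3)
Final position: (4, 3)
Distance = 0; < 1e-6 -> CLOSED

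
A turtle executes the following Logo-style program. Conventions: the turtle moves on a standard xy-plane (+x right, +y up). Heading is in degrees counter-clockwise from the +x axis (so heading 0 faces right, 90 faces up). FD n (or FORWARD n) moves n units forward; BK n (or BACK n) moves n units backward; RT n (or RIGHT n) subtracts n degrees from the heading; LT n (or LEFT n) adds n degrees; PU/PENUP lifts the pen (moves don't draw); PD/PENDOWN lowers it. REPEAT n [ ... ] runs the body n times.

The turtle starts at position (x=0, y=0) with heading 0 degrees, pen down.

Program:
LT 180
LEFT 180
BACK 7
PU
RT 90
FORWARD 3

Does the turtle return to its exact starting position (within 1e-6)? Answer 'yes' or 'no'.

Executing turtle program step by step:
Start: pos=(0,0), heading=0, pen down
LT 180: heading 0 -> 180
LT 180: heading 180 -> 0
BK 7: (0,0) -> (-7,0) [heading=0, draw]
PU: pen up
RT 90: heading 0 -> 270
FD 3: (-7,0) -> (-7,-3) [heading=270, move]
Final: pos=(-7,-3), heading=270, 1 segment(s) drawn

Start position: (0, 0)
Final position: (-7, -3)
Distance = 7.616; >= 1e-6 -> NOT closed

Answer: no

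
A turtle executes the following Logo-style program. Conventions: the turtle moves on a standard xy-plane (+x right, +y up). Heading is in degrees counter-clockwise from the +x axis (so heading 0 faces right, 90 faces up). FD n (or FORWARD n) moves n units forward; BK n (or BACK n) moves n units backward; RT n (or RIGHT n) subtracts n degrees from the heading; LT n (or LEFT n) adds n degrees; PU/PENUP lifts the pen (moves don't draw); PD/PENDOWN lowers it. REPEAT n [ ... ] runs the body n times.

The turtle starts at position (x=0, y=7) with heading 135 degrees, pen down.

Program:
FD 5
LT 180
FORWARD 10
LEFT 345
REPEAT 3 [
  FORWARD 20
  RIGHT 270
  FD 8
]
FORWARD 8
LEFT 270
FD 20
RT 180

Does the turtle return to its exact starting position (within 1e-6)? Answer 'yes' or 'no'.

Answer: no

Derivation:
Executing turtle program step by step:
Start: pos=(0,7), heading=135, pen down
FD 5: (0,7) -> (-3.536,10.536) [heading=135, draw]
LT 180: heading 135 -> 315
FD 10: (-3.536,10.536) -> (3.536,3.464) [heading=315, draw]
LT 345: heading 315 -> 300
REPEAT 3 [
  -- iteration 1/3 --
  FD 20: (3.536,3.464) -> (13.536,-13.856) [heading=300, draw]
  RT 270: heading 300 -> 30
  FD 8: (13.536,-13.856) -> (20.464,-9.856) [heading=30, draw]
  -- iteration 2/3 --
  FD 20: (20.464,-9.856) -> (37.784,0.144) [heading=30, draw]
  RT 270: heading 30 -> 120
  FD 8: (37.784,0.144) -> (33.784,7.072) [heading=120, draw]
  -- iteration 3/3 --
  FD 20: (33.784,7.072) -> (23.784,24.393) [heading=120, draw]
  RT 270: heading 120 -> 210
  FD 8: (23.784,24.393) -> (16.856,20.393) [heading=210, draw]
]
FD 8: (16.856,20.393) -> (9.928,16.393) [heading=210, draw]
LT 270: heading 210 -> 120
FD 20: (9.928,16.393) -> (-0.072,33.713) [heading=120, draw]
RT 180: heading 120 -> 300
Final: pos=(-0.072,33.713), heading=300, 10 segment(s) drawn

Start position: (0, 7)
Final position: (-0.072, 33.713)
Distance = 26.713; >= 1e-6 -> NOT closed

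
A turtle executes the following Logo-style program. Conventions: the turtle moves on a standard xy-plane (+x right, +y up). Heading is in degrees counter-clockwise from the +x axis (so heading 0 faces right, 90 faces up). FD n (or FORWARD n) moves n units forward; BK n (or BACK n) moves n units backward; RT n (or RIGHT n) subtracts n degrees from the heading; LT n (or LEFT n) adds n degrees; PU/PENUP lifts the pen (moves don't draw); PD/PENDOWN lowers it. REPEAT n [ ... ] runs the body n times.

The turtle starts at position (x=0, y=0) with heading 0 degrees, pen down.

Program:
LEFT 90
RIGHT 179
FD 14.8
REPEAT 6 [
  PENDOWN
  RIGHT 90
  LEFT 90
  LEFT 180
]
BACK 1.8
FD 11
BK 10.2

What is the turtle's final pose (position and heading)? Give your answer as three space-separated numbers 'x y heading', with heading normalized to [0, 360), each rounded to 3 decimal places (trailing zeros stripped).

Executing turtle program step by step:
Start: pos=(0,0), heading=0, pen down
LT 90: heading 0 -> 90
RT 179: heading 90 -> 271
FD 14.8: (0,0) -> (0.258,-14.798) [heading=271, draw]
REPEAT 6 [
  -- iteration 1/6 --
  PD: pen down
  RT 90: heading 271 -> 181
  LT 90: heading 181 -> 271
  LT 180: heading 271 -> 91
  -- iteration 2/6 --
  PD: pen down
  RT 90: heading 91 -> 1
  LT 90: heading 1 -> 91
  LT 180: heading 91 -> 271
  -- iteration 3/6 --
  PD: pen down
  RT 90: heading 271 -> 181
  LT 90: heading 181 -> 271
  LT 180: heading 271 -> 91
  -- iteration 4/6 --
  PD: pen down
  RT 90: heading 91 -> 1
  LT 90: heading 1 -> 91
  LT 180: heading 91 -> 271
  -- iteration 5/6 --
  PD: pen down
  RT 90: heading 271 -> 181
  LT 90: heading 181 -> 271
  LT 180: heading 271 -> 91
  -- iteration 6/6 --
  PD: pen down
  RT 90: heading 91 -> 1
  LT 90: heading 1 -> 91
  LT 180: heading 91 -> 271
]
BK 1.8: (0.258,-14.798) -> (0.227,-12.998) [heading=271, draw]
FD 11: (0.227,-12.998) -> (0.419,-23.996) [heading=271, draw]
BK 10.2: (0.419,-23.996) -> (0.241,-13.798) [heading=271, draw]
Final: pos=(0.241,-13.798), heading=271, 4 segment(s) drawn

Answer: 0.241 -13.798 271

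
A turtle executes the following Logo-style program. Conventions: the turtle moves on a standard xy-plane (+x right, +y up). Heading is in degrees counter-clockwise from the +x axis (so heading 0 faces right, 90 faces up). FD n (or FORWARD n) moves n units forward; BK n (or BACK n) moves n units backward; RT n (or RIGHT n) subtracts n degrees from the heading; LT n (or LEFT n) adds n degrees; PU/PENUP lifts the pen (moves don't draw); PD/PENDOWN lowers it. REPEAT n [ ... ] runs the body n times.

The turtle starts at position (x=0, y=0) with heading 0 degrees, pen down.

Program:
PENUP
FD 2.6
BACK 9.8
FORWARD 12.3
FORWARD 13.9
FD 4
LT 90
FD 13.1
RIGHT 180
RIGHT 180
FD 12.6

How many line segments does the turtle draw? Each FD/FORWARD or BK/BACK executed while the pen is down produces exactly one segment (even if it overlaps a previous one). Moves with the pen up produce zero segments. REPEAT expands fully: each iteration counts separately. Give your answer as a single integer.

Answer: 0

Derivation:
Executing turtle program step by step:
Start: pos=(0,0), heading=0, pen down
PU: pen up
FD 2.6: (0,0) -> (2.6,0) [heading=0, move]
BK 9.8: (2.6,0) -> (-7.2,0) [heading=0, move]
FD 12.3: (-7.2,0) -> (5.1,0) [heading=0, move]
FD 13.9: (5.1,0) -> (19,0) [heading=0, move]
FD 4: (19,0) -> (23,0) [heading=0, move]
LT 90: heading 0 -> 90
FD 13.1: (23,0) -> (23,13.1) [heading=90, move]
RT 180: heading 90 -> 270
RT 180: heading 270 -> 90
FD 12.6: (23,13.1) -> (23,25.7) [heading=90, move]
Final: pos=(23,25.7), heading=90, 0 segment(s) drawn
Segments drawn: 0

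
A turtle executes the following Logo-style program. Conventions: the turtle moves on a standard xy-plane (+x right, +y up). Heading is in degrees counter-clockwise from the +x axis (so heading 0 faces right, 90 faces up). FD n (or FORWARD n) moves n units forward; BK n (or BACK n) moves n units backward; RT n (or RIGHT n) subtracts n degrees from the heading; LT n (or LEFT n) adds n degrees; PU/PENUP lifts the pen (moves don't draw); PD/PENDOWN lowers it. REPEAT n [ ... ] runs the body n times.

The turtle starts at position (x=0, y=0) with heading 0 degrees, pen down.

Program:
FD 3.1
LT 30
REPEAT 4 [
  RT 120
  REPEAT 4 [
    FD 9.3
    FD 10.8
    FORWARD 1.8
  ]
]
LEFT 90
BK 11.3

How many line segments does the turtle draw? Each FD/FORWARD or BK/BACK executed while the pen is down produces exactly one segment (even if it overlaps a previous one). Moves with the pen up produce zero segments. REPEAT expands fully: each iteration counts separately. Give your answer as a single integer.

Answer: 50

Derivation:
Executing turtle program step by step:
Start: pos=(0,0), heading=0, pen down
FD 3.1: (0,0) -> (3.1,0) [heading=0, draw]
LT 30: heading 0 -> 30
REPEAT 4 [
  -- iteration 1/4 --
  RT 120: heading 30 -> 270
  REPEAT 4 [
    -- iteration 1/4 --
    FD 9.3: (3.1,0) -> (3.1,-9.3) [heading=270, draw]
    FD 10.8: (3.1,-9.3) -> (3.1,-20.1) [heading=270, draw]
    FD 1.8: (3.1,-20.1) -> (3.1,-21.9) [heading=270, draw]
    -- iteration 2/4 --
    FD 9.3: (3.1,-21.9) -> (3.1,-31.2) [heading=270, draw]
    FD 10.8: (3.1,-31.2) -> (3.1,-42) [heading=270, draw]
    FD 1.8: (3.1,-42) -> (3.1,-43.8) [heading=270, draw]
    -- iteration 3/4 --
    FD 9.3: (3.1,-43.8) -> (3.1,-53.1) [heading=270, draw]
    FD 10.8: (3.1,-53.1) -> (3.1,-63.9) [heading=270, draw]
    FD 1.8: (3.1,-63.9) -> (3.1,-65.7) [heading=270, draw]
    -- iteration 4/4 --
    FD 9.3: (3.1,-65.7) -> (3.1,-75) [heading=270, draw]
    FD 10.8: (3.1,-75) -> (3.1,-85.8) [heading=270, draw]
    FD 1.8: (3.1,-85.8) -> (3.1,-87.6) [heading=270, draw]
  ]
  -- iteration 2/4 --
  RT 120: heading 270 -> 150
  REPEAT 4 [
    -- iteration 1/4 --
    FD 9.3: (3.1,-87.6) -> (-4.954,-82.95) [heading=150, draw]
    FD 10.8: (-4.954,-82.95) -> (-14.307,-77.55) [heading=150, draw]
    FD 1.8: (-14.307,-77.55) -> (-15.866,-76.65) [heading=150, draw]
    -- iteration 2/4 --
    FD 9.3: (-15.866,-76.65) -> (-23.92,-72) [heading=150, draw]
    FD 10.8: (-23.92,-72) -> (-33.273,-66.6) [heading=150, draw]
    FD 1.8: (-33.273,-66.6) -> (-34.832,-65.7) [heading=150, draw]
    -- iteration 3/4 --
    FD 9.3: (-34.832,-65.7) -> (-42.886,-61.05) [heading=150, draw]
    FD 10.8: (-42.886,-61.05) -> (-52.239,-55.65) [heading=150, draw]
    FD 1.8: (-52.239,-55.65) -> (-53.798,-54.75) [heading=150, draw]
    -- iteration 4/4 --
    FD 9.3: (-53.798,-54.75) -> (-61.852,-50.1) [heading=150, draw]
    FD 10.8: (-61.852,-50.1) -> (-71.205,-44.7) [heading=150, draw]
    FD 1.8: (-71.205,-44.7) -> (-72.764,-43.8) [heading=150, draw]
  ]
  -- iteration 3/4 --
  RT 120: heading 150 -> 30
  REPEAT 4 [
    -- iteration 1/4 --
    FD 9.3: (-72.764,-43.8) -> (-64.71,-39.15) [heading=30, draw]
    FD 10.8: (-64.71,-39.15) -> (-55.357,-33.75) [heading=30, draw]
    FD 1.8: (-55.357,-33.75) -> (-53.798,-32.85) [heading=30, draw]
    -- iteration 2/4 --
    FD 9.3: (-53.798,-32.85) -> (-45.744,-28.2) [heading=30, draw]
    FD 10.8: (-45.744,-28.2) -> (-36.391,-22.8) [heading=30, draw]
    FD 1.8: (-36.391,-22.8) -> (-34.832,-21.9) [heading=30, draw]
    -- iteration 3/4 --
    FD 9.3: (-34.832,-21.9) -> (-26.778,-17.25) [heading=30, draw]
    FD 10.8: (-26.778,-17.25) -> (-17.425,-11.85) [heading=30, draw]
    FD 1.8: (-17.425,-11.85) -> (-15.866,-10.95) [heading=30, draw]
    -- iteration 4/4 --
    FD 9.3: (-15.866,-10.95) -> (-7.812,-6.3) [heading=30, draw]
    FD 10.8: (-7.812,-6.3) -> (1.541,-0.9) [heading=30, draw]
    FD 1.8: (1.541,-0.9) -> (3.1,0) [heading=30, draw]
  ]
  -- iteration 4/4 --
  RT 120: heading 30 -> 270
  REPEAT 4 [
    -- iteration 1/4 --
    FD 9.3: (3.1,0) -> (3.1,-9.3) [heading=270, draw]
    FD 10.8: (3.1,-9.3) -> (3.1,-20.1) [heading=270, draw]
    FD 1.8: (3.1,-20.1) -> (3.1,-21.9) [heading=270, draw]
    -- iteration 2/4 --
    FD 9.3: (3.1,-21.9) -> (3.1,-31.2) [heading=270, draw]
    FD 10.8: (3.1,-31.2) -> (3.1,-42) [heading=270, draw]
    FD 1.8: (3.1,-42) -> (3.1,-43.8) [heading=270, draw]
    -- iteration 3/4 --
    FD 9.3: (3.1,-43.8) -> (3.1,-53.1) [heading=270, draw]
    FD 10.8: (3.1,-53.1) -> (3.1,-63.9) [heading=270, draw]
    FD 1.8: (3.1,-63.9) -> (3.1,-65.7) [heading=270, draw]
    -- iteration 4/4 --
    FD 9.3: (3.1,-65.7) -> (3.1,-75) [heading=270, draw]
    FD 10.8: (3.1,-75) -> (3.1,-85.8) [heading=270, draw]
    FD 1.8: (3.1,-85.8) -> (3.1,-87.6) [heading=270, draw]
  ]
]
LT 90: heading 270 -> 0
BK 11.3: (3.1,-87.6) -> (-8.2,-87.6) [heading=0, draw]
Final: pos=(-8.2,-87.6), heading=0, 50 segment(s) drawn
Segments drawn: 50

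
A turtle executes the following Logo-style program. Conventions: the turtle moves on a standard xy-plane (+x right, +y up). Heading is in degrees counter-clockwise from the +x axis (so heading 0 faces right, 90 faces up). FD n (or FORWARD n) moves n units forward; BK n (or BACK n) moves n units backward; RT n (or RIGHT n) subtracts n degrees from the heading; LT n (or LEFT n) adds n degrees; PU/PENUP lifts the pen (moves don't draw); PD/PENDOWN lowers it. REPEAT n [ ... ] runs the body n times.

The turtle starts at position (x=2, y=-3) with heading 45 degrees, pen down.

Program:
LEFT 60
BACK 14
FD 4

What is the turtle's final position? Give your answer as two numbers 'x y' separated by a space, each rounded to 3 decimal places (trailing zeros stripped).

Answer: 4.588 -12.659

Derivation:
Executing turtle program step by step:
Start: pos=(2,-3), heading=45, pen down
LT 60: heading 45 -> 105
BK 14: (2,-3) -> (5.623,-16.523) [heading=105, draw]
FD 4: (5.623,-16.523) -> (4.588,-12.659) [heading=105, draw]
Final: pos=(4.588,-12.659), heading=105, 2 segment(s) drawn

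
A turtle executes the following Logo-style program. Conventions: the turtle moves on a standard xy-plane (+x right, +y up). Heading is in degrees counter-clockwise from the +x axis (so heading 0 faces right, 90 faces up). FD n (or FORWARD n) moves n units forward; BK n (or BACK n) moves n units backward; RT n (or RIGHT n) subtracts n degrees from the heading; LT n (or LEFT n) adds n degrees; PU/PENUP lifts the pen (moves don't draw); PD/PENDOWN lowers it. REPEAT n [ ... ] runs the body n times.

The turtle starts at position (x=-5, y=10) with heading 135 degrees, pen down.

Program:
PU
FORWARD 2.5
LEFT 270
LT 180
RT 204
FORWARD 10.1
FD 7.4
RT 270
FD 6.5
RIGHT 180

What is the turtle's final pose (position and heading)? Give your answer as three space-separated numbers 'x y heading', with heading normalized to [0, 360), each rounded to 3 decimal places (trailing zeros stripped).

Answer: 7.24 24.107 291

Derivation:
Executing turtle program step by step:
Start: pos=(-5,10), heading=135, pen down
PU: pen up
FD 2.5: (-5,10) -> (-6.768,11.768) [heading=135, move]
LT 270: heading 135 -> 45
LT 180: heading 45 -> 225
RT 204: heading 225 -> 21
FD 10.1: (-6.768,11.768) -> (2.661,15.387) [heading=21, move]
FD 7.4: (2.661,15.387) -> (9.57,18.039) [heading=21, move]
RT 270: heading 21 -> 111
FD 6.5: (9.57,18.039) -> (7.24,24.107) [heading=111, move]
RT 180: heading 111 -> 291
Final: pos=(7.24,24.107), heading=291, 0 segment(s) drawn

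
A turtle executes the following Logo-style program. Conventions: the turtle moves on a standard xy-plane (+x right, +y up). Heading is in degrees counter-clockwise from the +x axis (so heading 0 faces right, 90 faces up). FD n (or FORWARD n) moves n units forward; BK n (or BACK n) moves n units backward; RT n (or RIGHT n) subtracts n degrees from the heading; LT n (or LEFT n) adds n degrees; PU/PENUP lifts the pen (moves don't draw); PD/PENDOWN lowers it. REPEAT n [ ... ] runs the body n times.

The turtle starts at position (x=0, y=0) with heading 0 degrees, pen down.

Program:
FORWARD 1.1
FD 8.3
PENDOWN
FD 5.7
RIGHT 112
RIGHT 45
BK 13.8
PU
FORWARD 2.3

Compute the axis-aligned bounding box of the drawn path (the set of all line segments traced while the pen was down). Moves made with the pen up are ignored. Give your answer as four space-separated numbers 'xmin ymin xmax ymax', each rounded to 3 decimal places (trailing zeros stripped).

Executing turtle program step by step:
Start: pos=(0,0), heading=0, pen down
FD 1.1: (0,0) -> (1.1,0) [heading=0, draw]
FD 8.3: (1.1,0) -> (9.4,0) [heading=0, draw]
PD: pen down
FD 5.7: (9.4,0) -> (15.1,0) [heading=0, draw]
RT 112: heading 0 -> 248
RT 45: heading 248 -> 203
BK 13.8: (15.1,0) -> (27.803,5.392) [heading=203, draw]
PU: pen up
FD 2.3: (27.803,5.392) -> (25.686,4.493) [heading=203, move]
Final: pos=(25.686,4.493), heading=203, 4 segment(s) drawn

Segment endpoints: x in {0, 1.1, 9.4, 15.1, 27.803}, y in {0, 5.392}
xmin=0, ymin=0, xmax=27.803, ymax=5.392

Answer: 0 0 27.803 5.392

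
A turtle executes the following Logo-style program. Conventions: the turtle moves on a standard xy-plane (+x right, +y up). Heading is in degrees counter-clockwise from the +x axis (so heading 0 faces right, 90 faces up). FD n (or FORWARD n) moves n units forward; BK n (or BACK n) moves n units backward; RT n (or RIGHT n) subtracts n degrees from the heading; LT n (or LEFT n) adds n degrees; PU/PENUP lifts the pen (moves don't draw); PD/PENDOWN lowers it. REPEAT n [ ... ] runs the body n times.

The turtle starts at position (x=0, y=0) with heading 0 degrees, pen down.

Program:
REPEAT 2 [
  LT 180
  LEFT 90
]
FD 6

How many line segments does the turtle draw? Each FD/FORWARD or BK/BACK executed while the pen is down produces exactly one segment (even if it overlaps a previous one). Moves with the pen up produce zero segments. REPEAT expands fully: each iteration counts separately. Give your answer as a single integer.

Executing turtle program step by step:
Start: pos=(0,0), heading=0, pen down
REPEAT 2 [
  -- iteration 1/2 --
  LT 180: heading 0 -> 180
  LT 90: heading 180 -> 270
  -- iteration 2/2 --
  LT 180: heading 270 -> 90
  LT 90: heading 90 -> 180
]
FD 6: (0,0) -> (-6,0) [heading=180, draw]
Final: pos=(-6,0), heading=180, 1 segment(s) drawn
Segments drawn: 1

Answer: 1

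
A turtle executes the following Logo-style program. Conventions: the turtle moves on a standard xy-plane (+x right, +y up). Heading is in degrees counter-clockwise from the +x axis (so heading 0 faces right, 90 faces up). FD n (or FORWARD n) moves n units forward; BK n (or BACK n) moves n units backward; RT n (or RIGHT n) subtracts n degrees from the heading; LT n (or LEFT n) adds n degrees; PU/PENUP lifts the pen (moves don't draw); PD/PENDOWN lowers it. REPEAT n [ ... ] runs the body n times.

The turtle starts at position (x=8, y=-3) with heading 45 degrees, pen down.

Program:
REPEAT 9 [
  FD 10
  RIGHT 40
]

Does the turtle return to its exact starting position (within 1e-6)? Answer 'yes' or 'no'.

Answer: yes

Derivation:
Executing turtle program step by step:
Start: pos=(8,-3), heading=45, pen down
REPEAT 9 [
  -- iteration 1/9 --
  FD 10: (8,-3) -> (15.071,4.071) [heading=45, draw]
  RT 40: heading 45 -> 5
  -- iteration 2/9 --
  FD 10: (15.071,4.071) -> (25.033,4.943) [heading=5, draw]
  RT 40: heading 5 -> 325
  -- iteration 3/9 --
  FD 10: (25.033,4.943) -> (33.225,-0.793) [heading=325, draw]
  RT 40: heading 325 -> 285
  -- iteration 4/9 --
  FD 10: (33.225,-0.793) -> (35.813,-10.452) [heading=285, draw]
  RT 40: heading 285 -> 245
  -- iteration 5/9 --
  FD 10: (35.813,-10.452) -> (31.587,-19.515) [heading=245, draw]
  RT 40: heading 245 -> 205
  -- iteration 6/9 --
  FD 10: (31.587,-19.515) -> (22.523,-23.742) [heading=205, draw]
  RT 40: heading 205 -> 165
  -- iteration 7/9 --
  FD 10: (22.523,-23.742) -> (12.864,-21.153) [heading=165, draw]
  RT 40: heading 165 -> 125
  -- iteration 8/9 --
  FD 10: (12.864,-21.153) -> (7.128,-12.962) [heading=125, draw]
  RT 40: heading 125 -> 85
  -- iteration 9/9 --
  FD 10: (7.128,-12.962) -> (8,-3) [heading=85, draw]
  RT 40: heading 85 -> 45
]
Final: pos=(8,-3), heading=45, 9 segment(s) drawn

Start position: (8, -3)
Final position: (8, -3)
Distance = 0; < 1e-6 -> CLOSED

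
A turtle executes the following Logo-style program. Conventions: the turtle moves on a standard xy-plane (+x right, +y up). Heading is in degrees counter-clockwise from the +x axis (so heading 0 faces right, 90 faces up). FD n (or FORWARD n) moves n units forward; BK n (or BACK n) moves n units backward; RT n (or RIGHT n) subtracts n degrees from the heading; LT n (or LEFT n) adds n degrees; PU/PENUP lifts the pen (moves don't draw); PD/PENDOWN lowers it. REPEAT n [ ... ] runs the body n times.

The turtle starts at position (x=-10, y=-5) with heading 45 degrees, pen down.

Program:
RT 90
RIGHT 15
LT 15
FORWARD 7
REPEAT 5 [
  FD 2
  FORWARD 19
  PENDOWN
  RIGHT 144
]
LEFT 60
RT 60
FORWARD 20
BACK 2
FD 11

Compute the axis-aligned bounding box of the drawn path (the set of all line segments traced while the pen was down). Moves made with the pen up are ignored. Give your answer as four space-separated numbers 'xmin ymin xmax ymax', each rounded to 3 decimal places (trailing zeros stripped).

Executing turtle program step by step:
Start: pos=(-10,-5), heading=45, pen down
RT 90: heading 45 -> 315
RT 15: heading 315 -> 300
LT 15: heading 300 -> 315
FD 7: (-10,-5) -> (-5.05,-9.95) [heading=315, draw]
REPEAT 5 [
  -- iteration 1/5 --
  FD 2: (-5.05,-9.95) -> (-3.636,-11.364) [heading=315, draw]
  FD 19: (-3.636,-11.364) -> (9.799,-24.799) [heading=315, draw]
  PD: pen down
  RT 144: heading 315 -> 171
  -- iteration 2/5 --
  FD 2: (9.799,-24.799) -> (7.824,-24.486) [heading=171, draw]
  FD 19: (7.824,-24.486) -> (-10.942,-21.514) [heading=171, draw]
  PD: pen down
  RT 144: heading 171 -> 27
  -- iteration 3/5 --
  FD 2: (-10.942,-21.514) -> (-9.16,-20.606) [heading=27, draw]
  FD 19: (-9.16,-20.606) -> (7.769,-11.98) [heading=27, draw]
  PD: pen down
  RT 144: heading 27 -> 243
  -- iteration 4/5 --
  FD 2: (7.769,-11.98) -> (6.861,-13.762) [heading=243, draw]
  FD 19: (6.861,-13.762) -> (-1.765,-30.691) [heading=243, draw]
  PD: pen down
  RT 144: heading 243 -> 99
  -- iteration 5/5 --
  FD 2: (-1.765,-30.691) -> (-2.078,-28.716) [heading=99, draw]
  FD 19: (-2.078,-28.716) -> (-5.05,-9.95) [heading=99, draw]
  PD: pen down
  RT 144: heading 99 -> 315
]
LT 60: heading 315 -> 15
RT 60: heading 15 -> 315
FD 20: (-5.05,-9.95) -> (9.092,-24.092) [heading=315, draw]
BK 2: (9.092,-24.092) -> (7.678,-22.678) [heading=315, draw]
FD 11: (7.678,-22.678) -> (15.456,-30.456) [heading=315, draw]
Final: pos=(15.456,-30.456), heading=315, 14 segment(s) drawn

Segment endpoints: x in {-10.942, -10, -9.16, -5.05, -5.05, -3.636, -2.078, -1.765, 6.861, 7.678, 7.769, 7.824, 9.092, 9.799, 15.456}, y in {-30.691, -30.456, -28.716, -24.799, -24.486, -24.092, -22.678, -21.514, -20.606, -13.762, -11.98, -11.364, -9.95, -9.95, -5}
xmin=-10.942, ymin=-30.691, xmax=15.456, ymax=-5

Answer: -10.942 -30.691 15.456 -5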